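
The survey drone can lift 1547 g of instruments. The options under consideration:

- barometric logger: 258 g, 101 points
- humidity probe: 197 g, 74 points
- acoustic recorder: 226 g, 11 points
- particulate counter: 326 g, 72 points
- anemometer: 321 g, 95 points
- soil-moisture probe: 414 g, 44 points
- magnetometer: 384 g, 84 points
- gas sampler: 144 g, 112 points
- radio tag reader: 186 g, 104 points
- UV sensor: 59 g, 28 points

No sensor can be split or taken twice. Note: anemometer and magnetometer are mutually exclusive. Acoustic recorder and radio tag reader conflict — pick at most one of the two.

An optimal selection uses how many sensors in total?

7

The maximum data value within 1547 g is 586.
One optimal bundle: barometric logger + humidity probe + particulate counter + anemometer + gas sampler + radio tag reader + UV sensor (1491 g).
All optima have 7 sensors.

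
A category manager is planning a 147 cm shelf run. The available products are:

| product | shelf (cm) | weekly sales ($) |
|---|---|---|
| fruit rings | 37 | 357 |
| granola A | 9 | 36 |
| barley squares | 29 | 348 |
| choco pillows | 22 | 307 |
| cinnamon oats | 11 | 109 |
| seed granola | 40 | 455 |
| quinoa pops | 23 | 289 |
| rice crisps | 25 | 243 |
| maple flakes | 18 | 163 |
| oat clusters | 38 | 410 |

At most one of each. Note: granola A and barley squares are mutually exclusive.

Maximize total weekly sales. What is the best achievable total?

1683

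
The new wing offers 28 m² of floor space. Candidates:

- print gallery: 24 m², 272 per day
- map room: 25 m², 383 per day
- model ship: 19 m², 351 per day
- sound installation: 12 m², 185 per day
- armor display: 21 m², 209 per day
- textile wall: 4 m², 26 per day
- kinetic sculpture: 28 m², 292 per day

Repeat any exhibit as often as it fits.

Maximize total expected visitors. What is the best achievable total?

403

Model ship + 2×textile wall uses 27 of the 28 m² and totals 403.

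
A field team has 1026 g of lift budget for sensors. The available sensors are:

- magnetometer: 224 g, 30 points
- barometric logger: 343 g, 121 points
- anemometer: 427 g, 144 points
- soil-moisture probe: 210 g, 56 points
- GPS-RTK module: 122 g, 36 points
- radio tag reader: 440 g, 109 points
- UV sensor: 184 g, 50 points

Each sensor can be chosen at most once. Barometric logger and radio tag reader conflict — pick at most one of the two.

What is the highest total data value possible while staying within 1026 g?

A density-first pass picks barometric logger + anemometer + GPS-RTK module — 301 at 892 g.
The 122 g tied up in GPS-RTK module is better spent on soil-moisture probe — total rises to 321 (980 g).
The closest alternative, barometric logger + anemometer + UV sensor, reaches only 315.

321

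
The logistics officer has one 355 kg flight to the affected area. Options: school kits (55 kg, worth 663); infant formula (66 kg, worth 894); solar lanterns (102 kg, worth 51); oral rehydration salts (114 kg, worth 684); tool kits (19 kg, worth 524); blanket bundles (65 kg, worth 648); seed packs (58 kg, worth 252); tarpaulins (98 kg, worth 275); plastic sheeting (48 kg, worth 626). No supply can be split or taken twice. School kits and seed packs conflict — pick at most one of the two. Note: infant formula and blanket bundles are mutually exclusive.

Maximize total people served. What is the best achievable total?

Taking school kits + infant formula + oral rehydration salts + tool kits + plastic sheeting: 302 kg used, 3391 in people served.

3391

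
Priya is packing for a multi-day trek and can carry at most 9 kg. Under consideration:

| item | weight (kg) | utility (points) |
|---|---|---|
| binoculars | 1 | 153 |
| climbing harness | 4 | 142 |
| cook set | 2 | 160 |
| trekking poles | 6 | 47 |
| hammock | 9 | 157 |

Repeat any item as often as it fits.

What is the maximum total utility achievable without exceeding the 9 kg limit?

9×binoculars uses 9 of the 9 kg and totals 1377.
That's the maximum — no swap from here does better than 1377.

1377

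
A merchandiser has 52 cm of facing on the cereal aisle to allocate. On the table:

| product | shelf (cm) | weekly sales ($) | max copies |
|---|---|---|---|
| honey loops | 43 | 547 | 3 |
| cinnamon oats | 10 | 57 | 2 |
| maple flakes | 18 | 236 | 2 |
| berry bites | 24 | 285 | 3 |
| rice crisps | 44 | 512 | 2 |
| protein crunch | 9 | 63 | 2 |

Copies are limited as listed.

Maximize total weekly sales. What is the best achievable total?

Filling by ratio: 2×maple flakes + protein crunch for 535, with 7 cm left unused.
Replace 2×maple flakes with honey loops: the trade gains 75 net, giving 610 at 52 cm.
That's the maximum — no swap from here does better than 610.

610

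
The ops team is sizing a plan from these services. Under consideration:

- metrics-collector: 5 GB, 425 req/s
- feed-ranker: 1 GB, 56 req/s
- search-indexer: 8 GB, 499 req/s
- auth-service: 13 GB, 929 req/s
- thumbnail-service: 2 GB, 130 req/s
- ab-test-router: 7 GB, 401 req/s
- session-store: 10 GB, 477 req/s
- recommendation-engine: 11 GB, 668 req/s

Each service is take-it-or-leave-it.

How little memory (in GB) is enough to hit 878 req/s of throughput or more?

13

Look for the lowest-memory combination reaching 878.
metrics-collector + search-indexer: 924 throughput at 13 GB.
Any bundle with less than 13 GB falls short of 878.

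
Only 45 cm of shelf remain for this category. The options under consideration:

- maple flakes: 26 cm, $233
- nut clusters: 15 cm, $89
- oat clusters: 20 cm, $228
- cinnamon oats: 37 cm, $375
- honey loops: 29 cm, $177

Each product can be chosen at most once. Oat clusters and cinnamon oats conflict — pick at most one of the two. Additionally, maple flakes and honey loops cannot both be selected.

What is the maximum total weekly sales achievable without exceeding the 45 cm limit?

375

Density check — oat clusters 11.40, cinnamon oats 10.14, maple flakes 8.96 are the best per cm.
A density-first pass picks nut clusters + oat clusters — 317 at 35 cm.
The 35 cm tied up in nut clusters and oat clusters is better spent on cinnamon oats — total rises to 375 (37 cm).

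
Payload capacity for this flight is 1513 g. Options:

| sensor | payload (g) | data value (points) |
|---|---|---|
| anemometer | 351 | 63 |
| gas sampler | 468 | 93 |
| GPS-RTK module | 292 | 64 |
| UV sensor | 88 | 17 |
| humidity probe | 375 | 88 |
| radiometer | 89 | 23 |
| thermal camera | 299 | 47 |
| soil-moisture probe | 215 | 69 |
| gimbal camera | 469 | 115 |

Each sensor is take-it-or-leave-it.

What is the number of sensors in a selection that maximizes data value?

The maximum data value within 1513 g is 359.
One optimal bundle: GPS-RTK module + humidity probe + radiometer + soil-moisture probe + gimbal camera (1440 g).
Any selection reaching 359 contains exactly 5 sensors.

5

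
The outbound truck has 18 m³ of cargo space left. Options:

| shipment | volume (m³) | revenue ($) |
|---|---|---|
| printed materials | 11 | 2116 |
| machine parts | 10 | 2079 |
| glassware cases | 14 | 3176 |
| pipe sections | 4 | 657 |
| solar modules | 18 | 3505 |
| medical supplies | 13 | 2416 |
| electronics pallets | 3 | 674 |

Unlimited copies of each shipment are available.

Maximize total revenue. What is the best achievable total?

4044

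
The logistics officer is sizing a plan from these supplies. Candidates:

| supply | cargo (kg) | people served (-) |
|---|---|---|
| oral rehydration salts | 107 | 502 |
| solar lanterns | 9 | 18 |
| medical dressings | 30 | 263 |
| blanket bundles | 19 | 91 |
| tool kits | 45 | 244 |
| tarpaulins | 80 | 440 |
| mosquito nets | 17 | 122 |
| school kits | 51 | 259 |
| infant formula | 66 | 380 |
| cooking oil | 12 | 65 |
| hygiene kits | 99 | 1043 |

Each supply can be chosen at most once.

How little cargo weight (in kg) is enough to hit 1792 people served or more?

Look for the lowest-cargo combination reaching 1792.
Taking medical dressings + mosquito nets + infant formula + hygiene kits gives 1808 (≥ 1792) for 212 kg.
Any bundle with less than 212 kg falls short of 1792.

212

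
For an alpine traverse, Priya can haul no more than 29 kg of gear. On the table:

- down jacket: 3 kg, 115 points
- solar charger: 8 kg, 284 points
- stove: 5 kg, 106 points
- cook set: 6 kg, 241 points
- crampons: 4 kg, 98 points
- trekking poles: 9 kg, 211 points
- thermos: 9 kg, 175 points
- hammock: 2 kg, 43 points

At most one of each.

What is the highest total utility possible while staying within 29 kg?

By utility per kg: cook set 40.17, down jacket 38.33, solar charger 35.50 lead.
Greedy by ratio would take down jacket + solar charger + stove + cook set + crampons + hammock: 28 kg used, total 887.
Replace stove and crampons with trekking poles: the trade gains 7 net, giving 894 at 28 kg.

894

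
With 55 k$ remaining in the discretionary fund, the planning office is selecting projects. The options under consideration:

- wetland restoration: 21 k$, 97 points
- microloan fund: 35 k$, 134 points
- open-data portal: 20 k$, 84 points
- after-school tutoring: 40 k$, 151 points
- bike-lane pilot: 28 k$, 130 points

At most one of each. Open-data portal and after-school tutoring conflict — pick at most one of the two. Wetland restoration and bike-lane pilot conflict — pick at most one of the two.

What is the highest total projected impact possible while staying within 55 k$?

218

Ranking by ratio (projected impact/k$): bike-lane pilot 4.64, wetland restoration 4.62, open-data portal 4.20.
Best packing: microloan fund + open-data portal — 55 k$, 218 total.
Every other selection either busts 55 k$ or breaks a pairing rule or fails to beat 218.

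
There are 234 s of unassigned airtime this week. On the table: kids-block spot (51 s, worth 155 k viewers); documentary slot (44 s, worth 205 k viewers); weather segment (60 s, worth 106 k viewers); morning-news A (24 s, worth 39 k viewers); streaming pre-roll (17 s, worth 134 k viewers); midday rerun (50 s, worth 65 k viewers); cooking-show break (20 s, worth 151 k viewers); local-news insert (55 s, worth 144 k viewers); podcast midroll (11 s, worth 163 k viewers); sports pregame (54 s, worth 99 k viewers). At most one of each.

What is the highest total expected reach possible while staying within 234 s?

991

Best packing: kids-block spot + documentary slot + morning-news A + streaming pre-roll + cooking-show break + local-news insert + podcast midroll — 222 s, 991 total.
No other feasible combination exceeds 991.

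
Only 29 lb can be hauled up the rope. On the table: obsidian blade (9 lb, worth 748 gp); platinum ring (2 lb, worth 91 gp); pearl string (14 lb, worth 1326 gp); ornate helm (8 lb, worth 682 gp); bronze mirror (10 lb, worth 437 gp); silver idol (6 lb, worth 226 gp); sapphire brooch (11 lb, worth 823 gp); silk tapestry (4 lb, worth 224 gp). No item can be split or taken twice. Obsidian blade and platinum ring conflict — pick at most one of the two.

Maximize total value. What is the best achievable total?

2373

Ranking by ratio (value/lb): pearl string 94.71, ornate helm 85.25, obsidian blade 83.11.
Taking the top-ratio items first gives platinum ring + pearl string + ornate helm + silk tapestry for 2323 (28 lb).
Replace platinum ring and ornate helm with sapphire brooch: the trade gains 50 net, giving 2373 at 29 lb.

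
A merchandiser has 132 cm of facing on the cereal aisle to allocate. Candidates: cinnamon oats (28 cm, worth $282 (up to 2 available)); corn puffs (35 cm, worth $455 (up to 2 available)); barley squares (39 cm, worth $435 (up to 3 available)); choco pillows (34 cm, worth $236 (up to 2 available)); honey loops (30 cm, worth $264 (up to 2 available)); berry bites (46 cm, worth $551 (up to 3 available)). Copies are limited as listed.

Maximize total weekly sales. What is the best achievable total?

1557

By weekly sales per cm: corn puffs 13.00, berry bites 11.98, barley squares 11.15 lead.
The ratio heuristic lands on 2×corn puffs + berry bites (1461) but leaves 16 cm idle.
Dropping corn puffs frees 35 cm; slotting in berry bites (46 cm) lifts the total to 1557 at 127 cm.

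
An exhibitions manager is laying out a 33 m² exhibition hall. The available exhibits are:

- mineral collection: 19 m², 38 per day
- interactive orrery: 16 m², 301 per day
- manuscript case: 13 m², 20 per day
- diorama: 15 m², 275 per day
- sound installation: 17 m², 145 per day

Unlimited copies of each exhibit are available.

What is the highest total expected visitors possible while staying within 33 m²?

602

Best packing: 2×interactive orrery — 32 m², 602 total.
Every other selection either busts 33 m² or fails to beat 602.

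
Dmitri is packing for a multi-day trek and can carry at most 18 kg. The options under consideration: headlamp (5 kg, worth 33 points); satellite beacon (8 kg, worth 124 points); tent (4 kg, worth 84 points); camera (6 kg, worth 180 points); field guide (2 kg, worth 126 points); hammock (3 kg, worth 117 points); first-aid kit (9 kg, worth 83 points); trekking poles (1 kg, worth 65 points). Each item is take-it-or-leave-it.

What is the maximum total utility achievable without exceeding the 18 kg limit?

572

The ratio ordering already packs tightly: tent + camera + field guide + hammock + trekking poles, 16 kg, 572.
Next best is headlamp + camera + field guide + hammock + trekking poles at 521 (17 kg) — short by 51.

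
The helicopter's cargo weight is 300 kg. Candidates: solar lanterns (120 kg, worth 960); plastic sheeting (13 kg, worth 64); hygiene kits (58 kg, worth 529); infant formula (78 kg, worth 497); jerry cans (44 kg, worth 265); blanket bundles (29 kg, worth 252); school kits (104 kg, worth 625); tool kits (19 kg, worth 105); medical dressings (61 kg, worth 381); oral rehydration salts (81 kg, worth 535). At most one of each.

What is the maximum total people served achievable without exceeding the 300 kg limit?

Filling by ratio: solar lanterns + hygiene kits + blanket bundles + oral rehydration salts for 2276, with 12 kg left unused.
The 81 kg tied up in oral rehydration salts is better spent on plastic sheeting + infant formula — total rises to 2302 (298 kg).
The closest alternative, solar lanterns + plastic sheeting + hygiene kits + blanket bundles + tool kits + medical dressings, reaches only 2291.

2302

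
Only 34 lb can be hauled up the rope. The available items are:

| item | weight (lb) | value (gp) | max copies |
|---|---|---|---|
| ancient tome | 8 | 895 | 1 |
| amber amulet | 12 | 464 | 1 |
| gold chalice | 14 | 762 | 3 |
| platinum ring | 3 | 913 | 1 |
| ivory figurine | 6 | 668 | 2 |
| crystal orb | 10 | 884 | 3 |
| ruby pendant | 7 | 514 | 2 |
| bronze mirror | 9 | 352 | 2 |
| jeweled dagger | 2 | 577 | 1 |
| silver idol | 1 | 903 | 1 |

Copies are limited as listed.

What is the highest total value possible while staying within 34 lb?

5138

By value per lb: silver idol 903.00, platinum ring 304.33, jeweled dagger 288.50 lead.
Ancient tome + platinum ring + 2×ivory figurine + ruby pendant + jeweled dagger + silver idol uses 33 of the 34 lb and totals 5138.
No other feasible combination exceeds 5138.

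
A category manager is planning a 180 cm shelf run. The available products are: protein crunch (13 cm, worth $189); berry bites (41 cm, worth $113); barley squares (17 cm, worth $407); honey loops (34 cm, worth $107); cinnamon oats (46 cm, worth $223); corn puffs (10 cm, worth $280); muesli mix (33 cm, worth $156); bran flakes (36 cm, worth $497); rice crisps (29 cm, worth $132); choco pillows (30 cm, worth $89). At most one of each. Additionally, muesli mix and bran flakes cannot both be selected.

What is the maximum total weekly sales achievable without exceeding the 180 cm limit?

Protein crunch + barley squares + cinnamon oats + corn puffs + bran flakes + rice crisps uses 151 of the 180 cm and totals 1728.
The closest alternative, protein crunch + berry bites + barley squares + honey loops + corn puffs + bran flakes + rice crisps, reaches only 1725.

1728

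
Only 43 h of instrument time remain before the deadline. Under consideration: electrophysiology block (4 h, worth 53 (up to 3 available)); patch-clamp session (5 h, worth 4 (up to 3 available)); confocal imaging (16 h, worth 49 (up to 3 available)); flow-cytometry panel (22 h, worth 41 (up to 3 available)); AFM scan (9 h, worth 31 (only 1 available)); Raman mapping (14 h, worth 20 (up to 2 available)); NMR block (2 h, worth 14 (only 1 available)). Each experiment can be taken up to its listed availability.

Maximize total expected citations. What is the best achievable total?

253

Density check — electrophysiology block 13.25, NMR block 7.00, AFM scan 3.44 are the best per h.
3×electrophysiology block + confocal imaging + AFM scan + NMR block uses 39 of the 43 h and totals 253.
No other feasible combination exceeds 253.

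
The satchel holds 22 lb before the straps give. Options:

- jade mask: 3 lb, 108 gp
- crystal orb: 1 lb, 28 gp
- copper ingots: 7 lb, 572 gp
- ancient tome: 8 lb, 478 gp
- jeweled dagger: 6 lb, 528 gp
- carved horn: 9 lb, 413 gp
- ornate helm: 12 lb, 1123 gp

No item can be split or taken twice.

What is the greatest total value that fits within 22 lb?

Greedy by ratio would take jade mask + crystal orb + jeweled dagger + ornate helm: 22 lb used, total 1787.
Dropping crystal orb and jeweled dagger frees 7 lb; slotting in copper ingots (7 lb) lifts the total to 1803 at 22 lb.
No other feasible combination exceeds 1803.

1803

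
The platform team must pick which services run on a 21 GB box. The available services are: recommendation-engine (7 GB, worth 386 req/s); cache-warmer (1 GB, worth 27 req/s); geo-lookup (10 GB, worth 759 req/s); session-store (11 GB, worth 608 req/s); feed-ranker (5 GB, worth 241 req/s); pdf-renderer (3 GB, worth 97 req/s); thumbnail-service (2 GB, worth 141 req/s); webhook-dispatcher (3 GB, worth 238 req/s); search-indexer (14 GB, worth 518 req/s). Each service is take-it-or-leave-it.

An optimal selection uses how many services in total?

Optimal total is 1410.
For example recommendation-engine + cache-warmer + geo-lookup + webhook-dispatcher achieves it, using 21 GB.
Any selection reaching 1410 contains exactly 4 services.

4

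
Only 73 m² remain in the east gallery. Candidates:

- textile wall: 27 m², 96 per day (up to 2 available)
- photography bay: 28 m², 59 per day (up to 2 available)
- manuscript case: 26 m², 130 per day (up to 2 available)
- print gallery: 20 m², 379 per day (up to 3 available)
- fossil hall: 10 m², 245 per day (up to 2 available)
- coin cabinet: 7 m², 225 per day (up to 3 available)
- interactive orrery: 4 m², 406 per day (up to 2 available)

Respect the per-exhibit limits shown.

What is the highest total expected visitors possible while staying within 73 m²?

2356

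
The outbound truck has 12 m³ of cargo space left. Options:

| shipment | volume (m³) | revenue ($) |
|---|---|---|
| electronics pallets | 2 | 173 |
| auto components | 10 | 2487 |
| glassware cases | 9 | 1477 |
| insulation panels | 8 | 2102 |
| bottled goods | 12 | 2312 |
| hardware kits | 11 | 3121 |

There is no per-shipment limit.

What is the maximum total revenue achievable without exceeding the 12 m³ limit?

Ranking by ratio (revenue/m³): hardware kits 283.73, insulation panels 262.75, auto components 248.70.
Hardware kits uses 11 of the 12 m³ and totals 3121.
That's the maximum — no swap from here does better than 3121.

3121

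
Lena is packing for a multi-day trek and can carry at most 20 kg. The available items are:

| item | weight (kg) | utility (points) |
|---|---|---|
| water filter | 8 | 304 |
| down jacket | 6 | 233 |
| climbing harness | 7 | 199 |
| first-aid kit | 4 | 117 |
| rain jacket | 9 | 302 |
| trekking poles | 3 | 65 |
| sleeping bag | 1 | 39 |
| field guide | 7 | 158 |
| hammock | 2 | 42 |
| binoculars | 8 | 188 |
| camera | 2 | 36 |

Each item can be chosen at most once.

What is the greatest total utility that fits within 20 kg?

696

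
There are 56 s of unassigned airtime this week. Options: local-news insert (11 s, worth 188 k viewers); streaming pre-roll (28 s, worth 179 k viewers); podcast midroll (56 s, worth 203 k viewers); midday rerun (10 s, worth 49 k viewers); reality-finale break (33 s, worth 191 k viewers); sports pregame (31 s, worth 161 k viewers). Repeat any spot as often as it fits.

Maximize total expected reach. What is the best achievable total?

Ranking by ratio (expected reach/s): local-news insert 17.09, streaming pre-roll 6.39, reality-finale break 5.79, sports pregame 5.19.
Best packing: 5×local-news insert — 55 s, 940 total.
That's the maximum — no swap from here does better than 940.

940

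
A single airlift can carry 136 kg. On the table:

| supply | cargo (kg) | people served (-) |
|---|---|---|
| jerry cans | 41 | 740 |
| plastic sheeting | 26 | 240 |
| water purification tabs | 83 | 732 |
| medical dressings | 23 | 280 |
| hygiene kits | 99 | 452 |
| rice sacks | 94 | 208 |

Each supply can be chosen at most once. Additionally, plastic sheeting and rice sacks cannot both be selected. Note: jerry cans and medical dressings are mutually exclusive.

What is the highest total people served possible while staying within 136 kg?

By people served per kg: jerry cans 18.05, medical dressings 12.17, plastic sheeting 9.23, water purification tabs 8.82 lead.
Taking jerry cans + water purification tabs: 124 kg used, 1472 in people served.
The closest alternative, plastic sheeting + water purification tabs + medical dressings, reaches only 1252.

1472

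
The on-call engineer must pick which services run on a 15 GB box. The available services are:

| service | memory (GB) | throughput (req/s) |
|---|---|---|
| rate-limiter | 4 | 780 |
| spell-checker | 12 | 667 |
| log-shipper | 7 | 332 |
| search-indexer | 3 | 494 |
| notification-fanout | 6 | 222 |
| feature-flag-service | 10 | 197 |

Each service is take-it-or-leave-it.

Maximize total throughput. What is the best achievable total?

1606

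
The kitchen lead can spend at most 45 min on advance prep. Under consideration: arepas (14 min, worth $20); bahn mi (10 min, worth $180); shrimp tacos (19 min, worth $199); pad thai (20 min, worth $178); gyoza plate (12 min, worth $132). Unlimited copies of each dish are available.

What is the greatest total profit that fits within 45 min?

720

Best packing: 4×bahn mi — 40 min, 720 total.
No other feasible combination exceeds 720.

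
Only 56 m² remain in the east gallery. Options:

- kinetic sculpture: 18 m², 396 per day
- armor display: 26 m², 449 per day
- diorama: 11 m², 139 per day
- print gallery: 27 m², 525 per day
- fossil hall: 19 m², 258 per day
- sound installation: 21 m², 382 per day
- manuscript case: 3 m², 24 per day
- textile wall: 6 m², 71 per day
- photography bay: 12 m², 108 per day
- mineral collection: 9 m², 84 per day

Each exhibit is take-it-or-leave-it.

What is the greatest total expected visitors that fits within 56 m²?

Taking kinetic sculpture + diorama + print gallery: 56 m² used, 1060 in expected visitors.
Every other selection either busts 56 m² or fails to beat 1060.

1060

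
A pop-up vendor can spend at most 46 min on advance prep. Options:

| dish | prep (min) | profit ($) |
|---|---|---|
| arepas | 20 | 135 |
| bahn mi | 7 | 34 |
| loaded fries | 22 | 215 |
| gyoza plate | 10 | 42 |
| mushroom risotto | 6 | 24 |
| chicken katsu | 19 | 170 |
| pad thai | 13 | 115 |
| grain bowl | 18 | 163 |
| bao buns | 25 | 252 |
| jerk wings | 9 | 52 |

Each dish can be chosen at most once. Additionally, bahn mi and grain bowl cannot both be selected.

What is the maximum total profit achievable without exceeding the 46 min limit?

Ranking by ratio (profit/min): bao buns 10.08, loaded fries 9.77, grain bowl 9.06.
Taking the top-ratio dishes first gives grain bowl + bao buns for 415 (43 min).
The 18 min tied up in grain bowl is better spent on chicken katsu — total rises to 422 (44 min).
That's the maximum — no feasible swap from here does better than 422.

422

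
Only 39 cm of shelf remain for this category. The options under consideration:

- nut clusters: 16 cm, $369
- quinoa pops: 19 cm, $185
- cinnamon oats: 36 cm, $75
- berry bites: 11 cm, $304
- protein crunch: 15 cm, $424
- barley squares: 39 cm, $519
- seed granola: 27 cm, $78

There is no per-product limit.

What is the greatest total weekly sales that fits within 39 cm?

Filling by ratio: 2×protein crunch for 848, with 9 cm left unused.
The 15 cm tied up in protein crunch is better spent on 2×berry bites — total rises to 1032 (37 cm).
That's the maximum — no swap from here does better than 1032.

1032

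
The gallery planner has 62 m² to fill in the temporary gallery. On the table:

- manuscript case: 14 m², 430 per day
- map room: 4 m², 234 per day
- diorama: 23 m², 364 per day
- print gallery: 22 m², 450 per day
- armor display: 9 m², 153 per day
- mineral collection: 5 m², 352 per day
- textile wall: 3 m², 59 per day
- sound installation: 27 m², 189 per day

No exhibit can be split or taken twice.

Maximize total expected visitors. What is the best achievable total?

1678

The ratio ordering already packs tightly: manuscript case + map room + print gallery + armor display + mineral collection + textile wall, 57 m², 1678.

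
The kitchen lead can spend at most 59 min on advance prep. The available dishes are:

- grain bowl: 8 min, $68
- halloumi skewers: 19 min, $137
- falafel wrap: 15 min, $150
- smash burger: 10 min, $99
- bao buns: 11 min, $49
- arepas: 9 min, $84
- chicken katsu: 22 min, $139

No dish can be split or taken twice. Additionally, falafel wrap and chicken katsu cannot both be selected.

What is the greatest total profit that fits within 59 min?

Ranking by ratio (profit/min): falafel wrap 10.00, smash burger 9.90, arepas 9.33.
Filling by ratio: grain bowl + falafel wrap + smash burger + bao buns + arepas for 450, with 6 min left unused.
The 19 min tied up in grain bowl and bao buns is better spent on halloumi skewers — total rises to 470 (53 min).
Nothing else feasible within 59 min beats 470.

470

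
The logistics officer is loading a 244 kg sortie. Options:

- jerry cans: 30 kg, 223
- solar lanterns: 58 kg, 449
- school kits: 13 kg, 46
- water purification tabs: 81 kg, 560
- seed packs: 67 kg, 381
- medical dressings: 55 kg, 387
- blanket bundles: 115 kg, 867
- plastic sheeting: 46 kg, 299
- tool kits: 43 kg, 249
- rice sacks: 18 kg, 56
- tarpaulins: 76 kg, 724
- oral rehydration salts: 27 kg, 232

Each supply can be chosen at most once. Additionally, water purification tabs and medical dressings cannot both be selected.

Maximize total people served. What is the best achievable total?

Greedy by ratio would take jerry cans + solar lanterns + plastic sheeting + tarpaulins + oral rehydration salts: 237 kg used, total 1927.
Replace jerry cans and plastic sheeting with water purification tabs: the trade gains 38 net, giving 1965 at 242 kg.
No other feasible combination exceeds 1965.

1965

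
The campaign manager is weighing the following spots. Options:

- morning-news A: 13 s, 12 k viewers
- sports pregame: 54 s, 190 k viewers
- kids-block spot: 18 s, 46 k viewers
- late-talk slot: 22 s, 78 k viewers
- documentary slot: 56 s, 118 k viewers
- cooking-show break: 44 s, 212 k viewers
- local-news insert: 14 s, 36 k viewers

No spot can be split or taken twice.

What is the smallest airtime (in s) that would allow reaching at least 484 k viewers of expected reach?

130

Look for the lowest-airtime combination reaching 484.
Taking sports pregame + kids-block spot + cooking-show break + local-news insert gives 484 (≥ 484) for 130 s.
No combination under 130 s hits 484.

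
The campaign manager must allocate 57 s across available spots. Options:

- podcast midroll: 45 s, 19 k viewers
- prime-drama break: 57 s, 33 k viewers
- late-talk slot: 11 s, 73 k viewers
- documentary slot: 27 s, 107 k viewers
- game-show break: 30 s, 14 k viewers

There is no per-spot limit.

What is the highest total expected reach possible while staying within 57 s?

Density check — late-talk slot 6.64, documentary slot 3.96, prime-drama break 0.58 are the best per s.
5×late-talk slot uses 55 of the 57 s and totals 365.

365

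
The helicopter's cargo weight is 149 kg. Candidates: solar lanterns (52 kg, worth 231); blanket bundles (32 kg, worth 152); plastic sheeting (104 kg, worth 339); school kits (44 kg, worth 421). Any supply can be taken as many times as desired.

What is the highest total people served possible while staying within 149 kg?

Best packing: 3×school kits — 132 kg, 1263 total.

1263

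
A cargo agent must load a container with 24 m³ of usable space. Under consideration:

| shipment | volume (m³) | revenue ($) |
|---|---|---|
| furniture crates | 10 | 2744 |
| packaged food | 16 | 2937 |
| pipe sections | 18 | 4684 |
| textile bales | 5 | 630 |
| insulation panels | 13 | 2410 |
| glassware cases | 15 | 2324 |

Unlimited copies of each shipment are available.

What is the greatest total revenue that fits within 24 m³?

Best packing: 2×furniture crates — 20 m³, 5488 total.
That's the maximum — no swap from here does better than 5488.

5488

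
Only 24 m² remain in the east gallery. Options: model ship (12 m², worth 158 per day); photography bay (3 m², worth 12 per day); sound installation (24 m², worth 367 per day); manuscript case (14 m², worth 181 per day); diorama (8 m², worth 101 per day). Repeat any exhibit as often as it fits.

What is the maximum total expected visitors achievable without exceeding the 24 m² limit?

The ratio ordering already packs tightly: sound installation, 24 m², 367.
Every other selection either busts 24 m² or fails to beat 367.

367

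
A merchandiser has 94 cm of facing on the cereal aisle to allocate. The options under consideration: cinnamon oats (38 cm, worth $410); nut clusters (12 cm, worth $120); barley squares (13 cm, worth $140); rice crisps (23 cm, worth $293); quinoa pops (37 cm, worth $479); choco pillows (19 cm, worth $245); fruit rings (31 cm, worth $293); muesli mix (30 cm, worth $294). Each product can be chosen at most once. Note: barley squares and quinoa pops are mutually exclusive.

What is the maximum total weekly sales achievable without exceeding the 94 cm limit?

1137

Best packing: nut clusters + rice crisps + quinoa pops + choco pillows — 91 cm, 1137 total.
Runner-up cinnamon oats + quinoa pops + choco pillows tops out at 1134.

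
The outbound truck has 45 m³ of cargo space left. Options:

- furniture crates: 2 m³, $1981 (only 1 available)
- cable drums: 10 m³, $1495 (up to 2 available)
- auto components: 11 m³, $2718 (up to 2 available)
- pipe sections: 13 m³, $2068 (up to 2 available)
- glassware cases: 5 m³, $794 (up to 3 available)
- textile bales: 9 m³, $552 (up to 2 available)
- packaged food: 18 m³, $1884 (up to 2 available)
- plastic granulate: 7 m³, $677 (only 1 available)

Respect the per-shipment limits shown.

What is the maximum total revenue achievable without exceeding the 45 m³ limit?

Density check — furniture crates 990.50, auto components 247.09, pipe sections 159.08 are the best per m³.
The ratio heuristic lands on furniture crates + 2×auto components + pipe sections + glassware cases (10279) but leaves 3 m³ idle.
The 13 m³ tied up in pipe sections is better spent on cable drums + glassware cases — total rises to 10500 (44 m³).

10500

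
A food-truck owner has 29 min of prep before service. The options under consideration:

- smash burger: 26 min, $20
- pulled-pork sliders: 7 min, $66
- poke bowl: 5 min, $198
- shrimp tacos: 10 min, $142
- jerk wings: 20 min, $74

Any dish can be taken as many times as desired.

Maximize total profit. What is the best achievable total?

990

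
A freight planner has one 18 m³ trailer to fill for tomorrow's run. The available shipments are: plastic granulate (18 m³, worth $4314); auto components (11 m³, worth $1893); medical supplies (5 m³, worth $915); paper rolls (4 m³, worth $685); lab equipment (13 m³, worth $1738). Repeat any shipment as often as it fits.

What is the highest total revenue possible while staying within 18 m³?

4314

Plastic granulate uses 18 of the 18 m³ and totals 4314.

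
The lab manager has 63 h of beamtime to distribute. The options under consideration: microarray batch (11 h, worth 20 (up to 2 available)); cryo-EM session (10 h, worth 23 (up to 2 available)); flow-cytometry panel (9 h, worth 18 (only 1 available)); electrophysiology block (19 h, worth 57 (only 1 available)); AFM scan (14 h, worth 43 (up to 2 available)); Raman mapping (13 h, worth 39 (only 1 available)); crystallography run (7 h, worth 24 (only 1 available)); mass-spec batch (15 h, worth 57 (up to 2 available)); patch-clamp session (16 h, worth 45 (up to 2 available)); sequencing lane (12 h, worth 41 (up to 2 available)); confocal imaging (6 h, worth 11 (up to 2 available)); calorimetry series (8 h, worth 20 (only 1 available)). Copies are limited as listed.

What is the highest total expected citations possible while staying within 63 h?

Greedy by ratio would take crystallography run + 2×mass-spec batch + 2×sequencing lane: 61 h used, total 220.
Replace sequencing lane with AFM scan: the trade gains 2 net, giving 222 at 63 h.
That's the maximum — no swap from here does better than 222.

222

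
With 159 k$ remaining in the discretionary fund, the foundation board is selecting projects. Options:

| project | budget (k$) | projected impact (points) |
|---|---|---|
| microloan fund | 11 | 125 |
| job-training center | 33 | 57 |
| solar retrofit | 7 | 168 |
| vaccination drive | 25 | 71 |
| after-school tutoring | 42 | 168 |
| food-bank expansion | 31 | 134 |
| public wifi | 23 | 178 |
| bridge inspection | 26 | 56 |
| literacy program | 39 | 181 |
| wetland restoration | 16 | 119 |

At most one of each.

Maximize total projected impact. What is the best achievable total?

Best packing: microloan fund + solar retrofit + vaccination drive + food-bank expansion + public wifi + literacy program + wetland restoration — 152 k$, 976 total.
The spare 7 k$ is too small for any remaining project, and no exchange beats 976.

976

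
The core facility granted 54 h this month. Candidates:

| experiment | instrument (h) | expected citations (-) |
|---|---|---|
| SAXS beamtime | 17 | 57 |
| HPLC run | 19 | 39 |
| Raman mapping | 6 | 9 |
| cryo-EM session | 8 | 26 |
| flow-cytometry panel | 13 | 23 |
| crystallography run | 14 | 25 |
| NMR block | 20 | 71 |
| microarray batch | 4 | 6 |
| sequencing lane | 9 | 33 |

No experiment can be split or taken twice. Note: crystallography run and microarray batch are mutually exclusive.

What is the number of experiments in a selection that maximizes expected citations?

The maximum expected citations within 54 h is 187.
One optimal bundle: SAXS beamtime + cryo-EM session + NMR block + sequencing lane (54 h).
Any selection reaching 187 contains exactly 4 experiments.

4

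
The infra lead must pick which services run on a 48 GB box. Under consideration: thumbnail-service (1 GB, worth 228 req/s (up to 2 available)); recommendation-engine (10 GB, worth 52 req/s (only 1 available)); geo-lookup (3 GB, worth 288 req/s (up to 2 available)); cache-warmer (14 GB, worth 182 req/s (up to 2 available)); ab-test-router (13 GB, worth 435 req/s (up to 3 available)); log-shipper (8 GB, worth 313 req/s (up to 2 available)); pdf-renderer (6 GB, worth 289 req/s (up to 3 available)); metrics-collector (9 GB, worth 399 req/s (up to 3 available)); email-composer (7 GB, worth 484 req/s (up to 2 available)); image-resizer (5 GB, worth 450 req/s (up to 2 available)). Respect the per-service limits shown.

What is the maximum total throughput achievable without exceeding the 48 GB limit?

Density check — thumbnail-service 228.00, geo-lookup 96.00, image-resizer 90.00, email-composer 69.14 are the best per GB.
The ratio heuristic lands on 2×thumbnail-service + 2×geo-lookup + 2×pdf-renderer + 2×email-composer + 2×image-resizer (3478) but leaves 4 GB idle.
The 6 GB tied up in pdf-renderer is better spent on metrics-collector — total rises to 3588 (47 GB).

3588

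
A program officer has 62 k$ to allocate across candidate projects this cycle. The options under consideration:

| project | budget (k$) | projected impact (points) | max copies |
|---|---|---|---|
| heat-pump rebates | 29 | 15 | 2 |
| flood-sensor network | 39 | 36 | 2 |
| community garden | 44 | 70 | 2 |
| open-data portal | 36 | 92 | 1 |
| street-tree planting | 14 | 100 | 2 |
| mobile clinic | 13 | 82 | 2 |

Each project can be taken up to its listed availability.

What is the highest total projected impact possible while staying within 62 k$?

Ranking by ratio (projected impact/k$): street-tree planting 7.14, mobile clinic 6.31, open-data portal 2.56.
The ratio ordering already packs tightly: 2×street-tree planting + 2×mobile clinic, 54 k$, 364.
No other feasible combination exceeds 364.

364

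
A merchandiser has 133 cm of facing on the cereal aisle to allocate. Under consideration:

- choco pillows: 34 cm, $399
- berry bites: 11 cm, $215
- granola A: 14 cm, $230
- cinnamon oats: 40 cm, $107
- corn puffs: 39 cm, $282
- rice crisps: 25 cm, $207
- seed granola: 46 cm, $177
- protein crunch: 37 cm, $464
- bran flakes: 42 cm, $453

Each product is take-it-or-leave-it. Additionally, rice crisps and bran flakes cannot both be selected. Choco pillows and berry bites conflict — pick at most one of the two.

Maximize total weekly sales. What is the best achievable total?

1546

Taking choco pillows + granola A + protein crunch + bran flakes: 127 cm used, 1546 in weekly sales.
Next best is granola A + corn puffs + protein crunch + bran flakes at 1429 (132 cm) — short by 117.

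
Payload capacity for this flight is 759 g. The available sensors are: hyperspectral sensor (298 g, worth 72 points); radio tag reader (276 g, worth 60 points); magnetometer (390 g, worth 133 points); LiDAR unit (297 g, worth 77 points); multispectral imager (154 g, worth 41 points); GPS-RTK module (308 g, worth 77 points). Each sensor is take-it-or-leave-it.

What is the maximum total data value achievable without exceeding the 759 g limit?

210

Taking the top-ratio sensors first gives magnetometer + multispectral imager for 174 (544 g).
Replace multispectral imager with LiDAR unit: the trade gains 36 net, giving 210 at 687 g.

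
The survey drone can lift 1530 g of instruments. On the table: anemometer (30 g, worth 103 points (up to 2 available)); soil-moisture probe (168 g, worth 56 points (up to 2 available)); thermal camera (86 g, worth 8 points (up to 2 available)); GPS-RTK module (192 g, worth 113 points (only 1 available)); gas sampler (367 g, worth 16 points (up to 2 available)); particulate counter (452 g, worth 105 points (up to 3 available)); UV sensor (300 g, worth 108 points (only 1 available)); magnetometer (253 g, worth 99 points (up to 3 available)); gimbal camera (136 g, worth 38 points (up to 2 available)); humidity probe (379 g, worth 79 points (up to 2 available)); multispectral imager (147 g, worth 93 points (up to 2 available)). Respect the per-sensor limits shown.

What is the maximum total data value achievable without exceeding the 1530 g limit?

867

Density check — anemometer 3.43, multispectral imager 0.63, GPS-RTK module 0.59, magnetometer 0.39 are the best per g.
A density-first pass picks 2×anemometer + soil-moisture probe + GPS-RTK module + 3×magnetometer + 2×multispectral imager — 858 at 1473 g.
Dropping magnetometer frees 253 g; slotting in UV sensor (300 g) lifts the total to 867 at 1520 g.
Every other selection either busts 1530 g or exceeds an availability limit or fails to beat 867.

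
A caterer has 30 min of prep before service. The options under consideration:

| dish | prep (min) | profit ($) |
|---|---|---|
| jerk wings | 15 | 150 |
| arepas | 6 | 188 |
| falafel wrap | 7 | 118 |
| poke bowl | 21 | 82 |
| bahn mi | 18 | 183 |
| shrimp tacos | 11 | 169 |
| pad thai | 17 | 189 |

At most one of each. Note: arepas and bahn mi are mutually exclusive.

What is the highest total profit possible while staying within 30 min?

495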